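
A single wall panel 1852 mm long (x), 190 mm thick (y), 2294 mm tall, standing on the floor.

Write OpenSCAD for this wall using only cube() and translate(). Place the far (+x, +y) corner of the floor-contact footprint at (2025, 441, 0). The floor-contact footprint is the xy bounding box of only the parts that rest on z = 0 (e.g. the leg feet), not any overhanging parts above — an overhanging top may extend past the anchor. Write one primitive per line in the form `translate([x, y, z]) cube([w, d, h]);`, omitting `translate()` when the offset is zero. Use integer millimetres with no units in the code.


translate([173, 251, 0]) cube([1852, 190, 2294]);


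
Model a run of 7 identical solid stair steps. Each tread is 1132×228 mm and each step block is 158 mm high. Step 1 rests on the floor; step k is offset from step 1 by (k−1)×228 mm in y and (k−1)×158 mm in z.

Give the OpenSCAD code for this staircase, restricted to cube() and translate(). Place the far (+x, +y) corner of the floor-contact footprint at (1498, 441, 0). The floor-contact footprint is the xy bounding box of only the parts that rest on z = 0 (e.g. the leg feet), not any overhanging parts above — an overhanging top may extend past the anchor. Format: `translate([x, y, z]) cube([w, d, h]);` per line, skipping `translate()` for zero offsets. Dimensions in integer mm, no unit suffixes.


translate([366, 213, 0]) cube([1132, 228, 158]);
translate([366, 441, 158]) cube([1132, 228, 158]);
translate([366, 669, 316]) cube([1132, 228, 158]);
translate([366, 897, 474]) cube([1132, 228, 158]);
translate([366, 1125, 632]) cube([1132, 228, 158]);
translate([366, 1353, 790]) cube([1132, 228, 158]);
translate([366, 1581, 948]) cube([1132, 228, 158]);


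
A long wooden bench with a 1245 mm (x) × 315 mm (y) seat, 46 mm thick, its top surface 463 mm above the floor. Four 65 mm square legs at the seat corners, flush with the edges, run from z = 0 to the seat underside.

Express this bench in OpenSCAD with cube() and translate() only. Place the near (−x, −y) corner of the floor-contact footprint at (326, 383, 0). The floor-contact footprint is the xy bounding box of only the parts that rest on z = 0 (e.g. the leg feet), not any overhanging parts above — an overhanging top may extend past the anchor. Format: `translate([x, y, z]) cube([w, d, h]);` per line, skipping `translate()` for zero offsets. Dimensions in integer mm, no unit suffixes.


// leg_h = 463 − 46 = 417
translate([326, 383, 417]) cube([1245, 315, 46]);
translate([326, 383, 0]) cube([65, 65, 417]);
translate([326, 633, 0]) cube([65, 65, 417]);
translate([1506, 383, 0]) cube([65, 65, 417]);
translate([1506, 633, 0]) cube([65, 65, 417]);


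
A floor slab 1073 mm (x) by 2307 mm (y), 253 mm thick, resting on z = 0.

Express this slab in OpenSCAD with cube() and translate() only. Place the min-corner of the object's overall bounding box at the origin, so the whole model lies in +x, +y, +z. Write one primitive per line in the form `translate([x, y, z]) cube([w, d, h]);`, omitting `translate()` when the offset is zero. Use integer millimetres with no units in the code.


cube([1073, 2307, 253]);


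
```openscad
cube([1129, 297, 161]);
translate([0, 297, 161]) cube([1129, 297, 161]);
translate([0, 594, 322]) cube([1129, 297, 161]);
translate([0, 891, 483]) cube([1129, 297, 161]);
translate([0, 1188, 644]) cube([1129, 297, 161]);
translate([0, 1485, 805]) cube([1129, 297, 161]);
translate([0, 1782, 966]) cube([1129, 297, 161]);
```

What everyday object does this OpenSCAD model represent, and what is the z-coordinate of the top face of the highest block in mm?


A staircase. The total rise is 1127 mm.

7 identical blocks, each offset up and back from the previous — a staircase. Each step is 161 mm tall and there are 7 of them, so the total rise is 7 × 161 = 1127 mm.


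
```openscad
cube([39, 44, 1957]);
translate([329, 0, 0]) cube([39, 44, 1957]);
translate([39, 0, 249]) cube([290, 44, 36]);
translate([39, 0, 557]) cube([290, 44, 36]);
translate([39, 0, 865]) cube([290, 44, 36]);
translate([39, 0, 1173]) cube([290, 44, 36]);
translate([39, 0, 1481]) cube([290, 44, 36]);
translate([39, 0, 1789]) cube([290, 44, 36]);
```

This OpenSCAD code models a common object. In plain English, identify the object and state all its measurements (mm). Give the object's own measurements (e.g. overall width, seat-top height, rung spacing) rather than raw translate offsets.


A straight ladder. Two 39×44 mm vertical rails, 1957 mm tall, stand 368 mm apart (outside-to-outside) with their front faces coplanar on the −y side. 6 rungs, each 44 mm deep and 36 mm tall, span between the inner faces of the rails, front faces flush with the rails. The lowest rung's underside is at z = 249 mm and rungs are spaced 308 mm apart (underside to underside).


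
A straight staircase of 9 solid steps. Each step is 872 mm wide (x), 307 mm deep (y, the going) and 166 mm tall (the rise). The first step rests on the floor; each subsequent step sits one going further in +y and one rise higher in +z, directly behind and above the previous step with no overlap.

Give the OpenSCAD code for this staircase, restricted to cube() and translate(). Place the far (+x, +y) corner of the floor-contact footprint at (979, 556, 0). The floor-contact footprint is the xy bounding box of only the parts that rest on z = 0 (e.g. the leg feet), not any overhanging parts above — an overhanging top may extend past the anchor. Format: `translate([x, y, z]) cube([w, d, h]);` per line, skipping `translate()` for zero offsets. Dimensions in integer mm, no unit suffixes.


translate([107, 249, 0]) cube([872, 307, 166]);
translate([107, 556, 166]) cube([872, 307, 166]);
translate([107, 863, 332]) cube([872, 307, 166]);
translate([107, 1170, 498]) cube([872, 307, 166]);
translate([107, 1477, 664]) cube([872, 307, 166]);
translate([107, 1784, 830]) cube([872, 307, 166]);
translate([107, 2091, 996]) cube([872, 307, 166]);
translate([107, 2398, 1162]) cube([872, 307, 166]);
translate([107, 2705, 1328]) cube([872, 307, 166]);


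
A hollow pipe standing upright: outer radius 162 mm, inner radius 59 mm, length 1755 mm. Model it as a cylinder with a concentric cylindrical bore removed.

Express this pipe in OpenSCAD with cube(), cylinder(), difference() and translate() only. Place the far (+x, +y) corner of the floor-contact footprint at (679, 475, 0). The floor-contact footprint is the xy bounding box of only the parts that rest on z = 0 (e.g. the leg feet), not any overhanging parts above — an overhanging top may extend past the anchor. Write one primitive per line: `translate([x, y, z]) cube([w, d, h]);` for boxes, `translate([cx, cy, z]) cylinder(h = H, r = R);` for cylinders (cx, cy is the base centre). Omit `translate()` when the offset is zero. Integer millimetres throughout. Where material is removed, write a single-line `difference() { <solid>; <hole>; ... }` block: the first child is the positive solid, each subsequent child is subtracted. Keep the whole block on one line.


difference() { translate([517, 313, 0]) cylinder(h = 1755, r = 162); translate([517, 313, 0]) cylinder(h = 1755, r = 59); }


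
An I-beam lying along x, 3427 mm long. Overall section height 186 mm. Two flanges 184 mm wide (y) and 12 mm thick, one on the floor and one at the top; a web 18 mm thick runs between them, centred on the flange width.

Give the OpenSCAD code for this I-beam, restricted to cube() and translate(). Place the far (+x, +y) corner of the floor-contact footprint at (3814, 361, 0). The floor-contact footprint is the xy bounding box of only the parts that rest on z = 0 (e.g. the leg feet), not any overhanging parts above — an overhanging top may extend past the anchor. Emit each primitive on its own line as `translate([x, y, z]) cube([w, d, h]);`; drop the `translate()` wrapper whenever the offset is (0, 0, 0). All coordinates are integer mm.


translate([387, 177, 0]) cube([3427, 184, 12]);
translate([387, 260, 12]) cube([3427, 18, 162]);
translate([387, 177, 174]) cube([3427, 184, 12]);


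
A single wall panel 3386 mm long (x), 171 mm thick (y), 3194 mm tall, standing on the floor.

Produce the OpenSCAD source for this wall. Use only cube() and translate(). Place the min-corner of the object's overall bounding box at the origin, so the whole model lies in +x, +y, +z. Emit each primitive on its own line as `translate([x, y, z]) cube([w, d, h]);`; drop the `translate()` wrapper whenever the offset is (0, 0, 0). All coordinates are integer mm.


cube([3386, 171, 3194]);


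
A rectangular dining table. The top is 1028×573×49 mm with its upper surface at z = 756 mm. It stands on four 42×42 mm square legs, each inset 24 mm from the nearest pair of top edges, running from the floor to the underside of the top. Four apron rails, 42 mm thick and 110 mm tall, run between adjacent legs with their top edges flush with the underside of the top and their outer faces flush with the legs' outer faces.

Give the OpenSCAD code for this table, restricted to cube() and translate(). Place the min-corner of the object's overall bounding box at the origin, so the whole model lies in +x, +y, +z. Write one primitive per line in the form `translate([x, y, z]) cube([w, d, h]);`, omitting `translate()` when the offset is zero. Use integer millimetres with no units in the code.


translate([0, 0, 707]) cube([1028, 573, 49]);
translate([24, 24, 0]) cube([42, 42, 707]);
translate([962, 24, 0]) cube([42, 42, 707]);
translate([24, 507, 0]) cube([42, 42, 707]);
translate([962, 507, 0]) cube([42, 42, 707]);
translate([66, 24, 597]) cube([896, 42, 110]);
translate([66, 507, 597]) cube([896, 42, 110]);
translate([24, 66, 597]) cube([42, 441, 110]);
translate([962, 66, 597]) cube([42, 441, 110]);


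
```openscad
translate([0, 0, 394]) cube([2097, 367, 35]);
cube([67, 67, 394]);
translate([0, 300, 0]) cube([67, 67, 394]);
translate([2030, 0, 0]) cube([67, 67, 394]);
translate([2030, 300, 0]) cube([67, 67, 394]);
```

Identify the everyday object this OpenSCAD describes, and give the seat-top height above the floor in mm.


A bench. The seat-top height is 429 mm.

A long slab on four corner posts — a bench. The slab sits at z = 394 with thickness 35, so the top is 394 + 35 = 429 mm.


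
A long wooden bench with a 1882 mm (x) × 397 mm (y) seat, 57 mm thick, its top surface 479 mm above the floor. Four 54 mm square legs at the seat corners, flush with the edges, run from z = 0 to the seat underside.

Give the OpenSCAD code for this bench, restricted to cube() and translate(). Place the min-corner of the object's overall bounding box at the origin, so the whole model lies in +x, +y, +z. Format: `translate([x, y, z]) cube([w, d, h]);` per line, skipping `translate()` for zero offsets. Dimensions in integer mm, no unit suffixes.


translate([0, 0, 422]) cube([1882, 397, 57]);
cube([54, 54, 422]);
translate([0, 343, 0]) cube([54, 54, 422]);
translate([1828, 0, 0]) cube([54, 54, 422]);
translate([1828, 343, 0]) cube([54, 54, 422]);


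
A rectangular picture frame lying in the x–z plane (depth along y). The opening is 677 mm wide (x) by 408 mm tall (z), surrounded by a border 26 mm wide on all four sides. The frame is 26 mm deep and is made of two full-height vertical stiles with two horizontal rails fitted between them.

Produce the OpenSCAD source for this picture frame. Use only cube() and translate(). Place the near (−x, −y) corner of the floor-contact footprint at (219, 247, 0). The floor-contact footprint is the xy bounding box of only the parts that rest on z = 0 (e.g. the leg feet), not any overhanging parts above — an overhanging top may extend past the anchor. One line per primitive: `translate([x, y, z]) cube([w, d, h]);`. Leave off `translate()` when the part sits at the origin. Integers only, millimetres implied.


translate([219, 247, 0]) cube([26, 26, 460]);
translate([922, 247, 0]) cube([26, 26, 460]);
translate([245, 247, 0]) cube([677, 26, 26]);
translate([245, 247, 434]) cube([677, 26, 26]);


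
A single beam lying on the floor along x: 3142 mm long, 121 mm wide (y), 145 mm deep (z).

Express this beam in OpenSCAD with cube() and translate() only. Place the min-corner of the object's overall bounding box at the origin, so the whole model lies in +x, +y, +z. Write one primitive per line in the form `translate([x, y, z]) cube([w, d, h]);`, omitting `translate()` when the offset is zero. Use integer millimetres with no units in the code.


cube([3142, 121, 145]);


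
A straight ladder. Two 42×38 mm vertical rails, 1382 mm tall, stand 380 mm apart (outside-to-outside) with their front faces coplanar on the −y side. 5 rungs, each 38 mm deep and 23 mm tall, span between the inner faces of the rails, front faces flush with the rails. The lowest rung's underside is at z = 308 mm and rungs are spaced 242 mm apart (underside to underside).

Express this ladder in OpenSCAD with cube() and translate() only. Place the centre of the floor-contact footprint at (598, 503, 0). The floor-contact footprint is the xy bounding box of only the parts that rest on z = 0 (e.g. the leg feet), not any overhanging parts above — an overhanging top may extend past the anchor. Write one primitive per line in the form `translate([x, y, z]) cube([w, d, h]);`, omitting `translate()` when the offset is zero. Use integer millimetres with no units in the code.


translate([408, 484, 0]) cube([42, 38, 1382]);
translate([746, 484, 0]) cube([42, 38, 1382]);
translate([450, 484, 308]) cube([296, 38, 23]);
translate([450, 484, 550]) cube([296, 38, 23]);
translate([450, 484, 792]) cube([296, 38, 23]);
translate([450, 484, 1034]) cube([296, 38, 23]);
translate([450, 484, 1276]) cube([296, 38, 23]);


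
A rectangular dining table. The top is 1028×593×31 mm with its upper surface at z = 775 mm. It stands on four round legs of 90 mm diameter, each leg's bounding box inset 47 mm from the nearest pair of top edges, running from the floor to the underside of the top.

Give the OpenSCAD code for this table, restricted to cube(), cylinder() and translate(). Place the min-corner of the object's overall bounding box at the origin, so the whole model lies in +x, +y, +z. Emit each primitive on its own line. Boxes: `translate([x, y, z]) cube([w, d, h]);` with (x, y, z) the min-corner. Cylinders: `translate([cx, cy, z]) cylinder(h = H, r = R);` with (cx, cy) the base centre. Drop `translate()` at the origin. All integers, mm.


// leg_h = 775 - 31 = 744
translate([0, 0, 744]) cube([1028, 593, 31]);
translate([92, 92, 0]) cylinder(h = 744, r = 45);
translate([936, 92, 0]) cylinder(h = 744, r = 45);
translate([92, 501, 0]) cylinder(h = 744, r = 45);
translate([936, 501, 0]) cylinder(h = 744, r = 45);


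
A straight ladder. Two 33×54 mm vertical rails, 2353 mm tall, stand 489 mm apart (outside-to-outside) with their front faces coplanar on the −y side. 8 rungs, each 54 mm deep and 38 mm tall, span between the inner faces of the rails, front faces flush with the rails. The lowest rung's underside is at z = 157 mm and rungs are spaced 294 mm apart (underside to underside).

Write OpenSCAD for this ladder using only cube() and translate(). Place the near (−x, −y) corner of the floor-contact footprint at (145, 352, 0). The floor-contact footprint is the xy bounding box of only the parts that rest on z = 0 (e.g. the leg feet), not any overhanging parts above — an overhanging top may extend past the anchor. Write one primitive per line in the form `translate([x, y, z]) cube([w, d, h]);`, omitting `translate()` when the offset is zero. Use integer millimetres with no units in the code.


// rung span = 489 - 2*33 = 423
// rung[k] z = 157 + k*294
translate([145, 352, 0]) cube([33, 54, 2353]);
translate([601, 352, 0]) cube([33, 54, 2353]);
translate([178, 352, 157]) cube([423, 54, 38]);
translate([178, 352, 451]) cube([423, 54, 38]);
translate([178, 352, 745]) cube([423, 54, 38]);
translate([178, 352, 1039]) cube([423, 54, 38]);
translate([178, 352, 1333]) cube([423, 54, 38]);
translate([178, 352, 1627]) cube([423, 54, 38]);
translate([178, 352, 1921]) cube([423, 54, 38]);
translate([178, 352, 2215]) cube([423, 54, 38]);


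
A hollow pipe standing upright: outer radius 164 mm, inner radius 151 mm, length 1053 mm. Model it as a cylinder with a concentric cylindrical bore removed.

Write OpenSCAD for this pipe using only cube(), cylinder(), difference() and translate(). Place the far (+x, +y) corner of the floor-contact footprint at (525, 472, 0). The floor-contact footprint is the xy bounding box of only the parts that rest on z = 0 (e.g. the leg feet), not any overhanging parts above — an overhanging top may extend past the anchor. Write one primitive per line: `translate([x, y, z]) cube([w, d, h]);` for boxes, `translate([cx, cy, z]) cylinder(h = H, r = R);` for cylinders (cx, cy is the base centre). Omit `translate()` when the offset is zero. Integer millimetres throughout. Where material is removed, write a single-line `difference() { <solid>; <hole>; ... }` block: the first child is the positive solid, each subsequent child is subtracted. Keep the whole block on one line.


difference() { translate([361, 308, 0]) cylinder(h = 1053, r = 164); translate([361, 308, 0]) cylinder(h = 1053, r = 151); }


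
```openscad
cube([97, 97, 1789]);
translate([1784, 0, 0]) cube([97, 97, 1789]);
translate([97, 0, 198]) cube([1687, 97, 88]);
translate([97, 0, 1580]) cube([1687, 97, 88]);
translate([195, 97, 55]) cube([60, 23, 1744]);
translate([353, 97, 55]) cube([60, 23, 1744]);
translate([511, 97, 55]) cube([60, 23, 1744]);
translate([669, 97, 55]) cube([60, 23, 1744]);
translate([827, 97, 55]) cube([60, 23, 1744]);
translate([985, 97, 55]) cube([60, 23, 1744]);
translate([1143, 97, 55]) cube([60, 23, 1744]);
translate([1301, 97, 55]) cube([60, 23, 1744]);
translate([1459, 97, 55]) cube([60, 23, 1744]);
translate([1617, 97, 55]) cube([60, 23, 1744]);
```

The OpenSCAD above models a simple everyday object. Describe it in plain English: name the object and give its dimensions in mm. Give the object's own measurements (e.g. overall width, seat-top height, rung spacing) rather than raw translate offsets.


A fence section. Two 97×97 mm posts, 1789 mm tall, stand on the floor with a clear span of 1687 mm between their inner faces. Two horizontal rails of 97×88 mm section span the gap between the posts with their undersides at z = 198 mm and z = 1580 mm, flush with the posts' −y face. 10 pickets, each 60 mm wide, 23 mm thick and 1744 mm tall, are fixed to the +y face of the rails with their bottoms at z = 55 mm, spaced across the span with a 98 mm gap after the −x post and between neighbouring pickets, with 107 mm left before the +x post.


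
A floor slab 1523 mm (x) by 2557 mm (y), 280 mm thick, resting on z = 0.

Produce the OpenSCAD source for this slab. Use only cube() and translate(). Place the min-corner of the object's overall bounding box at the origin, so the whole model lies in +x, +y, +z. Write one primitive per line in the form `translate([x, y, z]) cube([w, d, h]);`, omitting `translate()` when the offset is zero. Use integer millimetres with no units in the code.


cube([1523, 2557, 280]);


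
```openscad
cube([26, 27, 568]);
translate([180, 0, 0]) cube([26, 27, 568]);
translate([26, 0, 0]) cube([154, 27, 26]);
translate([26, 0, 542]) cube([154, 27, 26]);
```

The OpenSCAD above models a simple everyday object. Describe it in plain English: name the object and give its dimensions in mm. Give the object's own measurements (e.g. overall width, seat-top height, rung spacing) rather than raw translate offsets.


A rectangular picture frame lying in the x–z plane (depth along y). The opening is 154 mm wide (x) by 516 mm tall (z), surrounded by a border 26 mm wide on all four sides. The frame is 27 mm deep and is made of two full-height vertical stiles with two horizontal rails fitted between them.


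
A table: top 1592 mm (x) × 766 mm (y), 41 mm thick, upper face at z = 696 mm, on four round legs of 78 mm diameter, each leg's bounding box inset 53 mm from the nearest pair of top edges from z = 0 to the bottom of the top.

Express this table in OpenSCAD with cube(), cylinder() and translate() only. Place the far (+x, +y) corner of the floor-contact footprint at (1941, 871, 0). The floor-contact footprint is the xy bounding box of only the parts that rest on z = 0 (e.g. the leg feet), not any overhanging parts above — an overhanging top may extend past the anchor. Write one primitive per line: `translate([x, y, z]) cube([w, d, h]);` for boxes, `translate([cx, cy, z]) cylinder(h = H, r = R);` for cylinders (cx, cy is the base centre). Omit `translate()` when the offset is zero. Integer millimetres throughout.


translate([402, 158, 655]) cube([1592, 766, 41]);
translate([494, 250, 0]) cylinder(h = 655, r = 39);
translate([1902, 250, 0]) cylinder(h = 655, r = 39);
translate([494, 832, 0]) cylinder(h = 655, r = 39);
translate([1902, 832, 0]) cylinder(h = 655, r = 39);


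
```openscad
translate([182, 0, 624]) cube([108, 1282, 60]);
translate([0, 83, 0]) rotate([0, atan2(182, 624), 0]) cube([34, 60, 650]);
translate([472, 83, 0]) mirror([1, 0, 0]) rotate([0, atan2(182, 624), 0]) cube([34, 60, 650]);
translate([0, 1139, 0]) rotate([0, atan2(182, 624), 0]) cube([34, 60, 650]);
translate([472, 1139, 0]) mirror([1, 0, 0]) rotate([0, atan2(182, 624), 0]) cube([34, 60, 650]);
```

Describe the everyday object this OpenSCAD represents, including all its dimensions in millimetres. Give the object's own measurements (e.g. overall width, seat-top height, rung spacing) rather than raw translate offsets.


A sawhorse. A 108×1282×60 mm beam (x, y, z) sits on two A-frame leg pairs. Each pair is two raked legs of 34×60 mm section (60 mm along y) splaying symmetrically in x. Each leg rises 624 mm vertically over 182 mm of horizontal reach and is 650 mm long along its own axis. Every leg's outer bottom edge rests on the floor and its outer top edge meets a bottom edge of the beam — the left legs (tilting toward +x) meet the beam's −x bottom edge, the right legs (their mirror images, tilting toward −x) meet its +x bottom edge — so the leg tops tuck under the beam, the beam's underside is 624 mm above the floor, and the feet are 472 mm apart outside-to-outside with the beam centred between them. The two leg pairs are set in 83 mm from either end of the beam.


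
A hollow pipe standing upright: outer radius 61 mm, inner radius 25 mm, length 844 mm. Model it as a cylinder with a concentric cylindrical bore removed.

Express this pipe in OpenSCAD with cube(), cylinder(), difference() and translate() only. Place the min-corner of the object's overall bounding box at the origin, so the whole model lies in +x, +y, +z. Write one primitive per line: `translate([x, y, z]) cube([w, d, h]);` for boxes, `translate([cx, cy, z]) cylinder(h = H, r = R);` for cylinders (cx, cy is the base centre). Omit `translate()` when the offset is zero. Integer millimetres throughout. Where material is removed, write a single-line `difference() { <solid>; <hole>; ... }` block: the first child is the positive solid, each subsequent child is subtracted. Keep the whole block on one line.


difference() { translate([61, 61, 0]) cylinder(h = 844, r = 61); translate([61, 61, 0]) cylinder(h = 844, r = 25); }


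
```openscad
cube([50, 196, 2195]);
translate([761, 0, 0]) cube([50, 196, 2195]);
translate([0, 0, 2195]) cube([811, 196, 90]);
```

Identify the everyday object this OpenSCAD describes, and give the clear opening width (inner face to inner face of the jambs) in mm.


A door frame. The clear opening width is 711 mm.

Two 2195 mm tall posts with a header on top — a door frame. The left jamb is 50 mm wide at x = 0; the right jamb starts at x = 761. The clear opening is 761 − 50 = 711 mm.


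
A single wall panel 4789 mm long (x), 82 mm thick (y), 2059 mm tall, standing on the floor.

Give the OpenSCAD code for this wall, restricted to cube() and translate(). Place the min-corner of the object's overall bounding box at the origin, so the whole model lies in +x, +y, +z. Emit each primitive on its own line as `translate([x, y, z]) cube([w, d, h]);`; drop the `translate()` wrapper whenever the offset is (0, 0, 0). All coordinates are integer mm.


cube([4789, 82, 2059]);


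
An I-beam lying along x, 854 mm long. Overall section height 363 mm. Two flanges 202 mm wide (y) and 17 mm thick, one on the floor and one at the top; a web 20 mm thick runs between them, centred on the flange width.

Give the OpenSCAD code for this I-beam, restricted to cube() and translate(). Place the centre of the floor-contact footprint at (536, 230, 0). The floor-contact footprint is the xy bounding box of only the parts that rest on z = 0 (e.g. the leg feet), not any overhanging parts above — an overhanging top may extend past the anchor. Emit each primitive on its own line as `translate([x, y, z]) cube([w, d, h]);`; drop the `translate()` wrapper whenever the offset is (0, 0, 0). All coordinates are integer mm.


translate([109, 129, 0]) cube([854, 202, 17]);
translate([109, 220, 17]) cube([854, 20, 329]);
translate([109, 129, 346]) cube([854, 202, 17]);


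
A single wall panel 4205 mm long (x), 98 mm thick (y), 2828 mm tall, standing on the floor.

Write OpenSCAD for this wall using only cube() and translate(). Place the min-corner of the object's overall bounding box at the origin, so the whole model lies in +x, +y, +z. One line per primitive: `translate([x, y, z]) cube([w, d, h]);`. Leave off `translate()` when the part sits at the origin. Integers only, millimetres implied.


cube([4205, 98, 2828]);


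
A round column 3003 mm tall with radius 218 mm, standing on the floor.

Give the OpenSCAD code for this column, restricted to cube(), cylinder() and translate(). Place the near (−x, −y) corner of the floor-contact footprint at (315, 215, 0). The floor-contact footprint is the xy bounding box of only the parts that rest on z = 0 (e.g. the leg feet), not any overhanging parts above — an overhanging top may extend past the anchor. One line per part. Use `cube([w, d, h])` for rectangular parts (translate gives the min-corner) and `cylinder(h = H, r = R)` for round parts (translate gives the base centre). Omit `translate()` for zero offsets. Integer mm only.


translate([533, 433, 0]) cylinder(h = 3003, r = 218);


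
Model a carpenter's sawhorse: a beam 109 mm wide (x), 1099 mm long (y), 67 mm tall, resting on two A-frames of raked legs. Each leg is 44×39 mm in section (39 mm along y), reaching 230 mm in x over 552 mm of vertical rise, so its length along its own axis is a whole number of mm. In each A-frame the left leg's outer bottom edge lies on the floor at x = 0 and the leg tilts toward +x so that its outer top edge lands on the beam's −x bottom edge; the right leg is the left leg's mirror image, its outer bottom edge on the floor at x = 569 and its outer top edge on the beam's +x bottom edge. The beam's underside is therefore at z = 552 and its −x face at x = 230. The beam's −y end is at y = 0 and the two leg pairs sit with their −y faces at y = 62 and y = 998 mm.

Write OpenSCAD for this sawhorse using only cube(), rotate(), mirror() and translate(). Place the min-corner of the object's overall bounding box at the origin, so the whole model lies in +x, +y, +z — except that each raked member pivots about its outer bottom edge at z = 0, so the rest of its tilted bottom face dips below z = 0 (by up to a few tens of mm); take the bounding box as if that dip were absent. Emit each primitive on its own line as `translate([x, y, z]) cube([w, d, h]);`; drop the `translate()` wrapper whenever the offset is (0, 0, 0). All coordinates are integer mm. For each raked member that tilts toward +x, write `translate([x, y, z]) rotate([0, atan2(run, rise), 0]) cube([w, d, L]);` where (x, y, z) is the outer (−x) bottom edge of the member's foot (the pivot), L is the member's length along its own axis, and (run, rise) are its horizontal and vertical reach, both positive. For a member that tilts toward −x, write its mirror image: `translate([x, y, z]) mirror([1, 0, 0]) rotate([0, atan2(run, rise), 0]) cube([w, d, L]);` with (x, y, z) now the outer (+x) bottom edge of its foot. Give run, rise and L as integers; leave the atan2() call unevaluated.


translate([230, 0, 552]) cube([109, 1099, 67]);
translate([0, 62, 0]) rotate([0, atan2(230, 552), 0]) cube([44, 39, 598]);
translate([569, 62, 0]) mirror([1, 0, 0]) rotate([0, atan2(230, 552), 0]) cube([44, 39, 598]);
translate([0, 998, 0]) rotate([0, atan2(230, 552), 0]) cube([44, 39, 598]);
translate([569, 998, 0]) mirror([1, 0, 0]) rotate([0, atan2(230, 552), 0]) cube([44, 39, 598]);


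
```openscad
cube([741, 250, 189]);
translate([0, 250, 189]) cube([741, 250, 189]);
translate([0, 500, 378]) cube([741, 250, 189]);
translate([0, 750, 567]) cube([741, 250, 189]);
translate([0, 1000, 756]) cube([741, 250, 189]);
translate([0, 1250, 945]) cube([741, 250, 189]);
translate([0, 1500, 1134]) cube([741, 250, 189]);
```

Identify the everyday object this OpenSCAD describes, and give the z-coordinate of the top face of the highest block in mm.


A staircase. The total rise is 1323 mm.

7 identical blocks, each offset up and back from the previous — a staircase. Each step is 189 mm tall and there are 7 of them, so the total rise is 7 × 189 = 1323 mm.


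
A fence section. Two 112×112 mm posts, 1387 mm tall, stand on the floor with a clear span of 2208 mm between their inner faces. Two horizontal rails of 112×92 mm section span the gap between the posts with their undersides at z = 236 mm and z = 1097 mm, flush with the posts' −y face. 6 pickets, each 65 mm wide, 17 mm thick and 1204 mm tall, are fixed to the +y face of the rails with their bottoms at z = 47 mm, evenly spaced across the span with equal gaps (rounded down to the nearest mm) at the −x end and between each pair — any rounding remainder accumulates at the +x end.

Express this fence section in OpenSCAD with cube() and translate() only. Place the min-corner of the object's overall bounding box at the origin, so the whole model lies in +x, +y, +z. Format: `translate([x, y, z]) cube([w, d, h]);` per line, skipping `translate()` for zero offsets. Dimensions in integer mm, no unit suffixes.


cube([112, 112, 1387]);
translate([2320, 0, 0]) cube([112, 112, 1387]);
translate([112, 0, 236]) cube([2208, 112, 92]);
translate([112, 0, 1097]) cube([2208, 112, 92]);
translate([371, 112, 47]) cube([65, 17, 1204]);
translate([695, 112, 47]) cube([65, 17, 1204]);
translate([1019, 112, 47]) cube([65, 17, 1204]);
translate([1343, 112, 47]) cube([65, 17, 1204]);
translate([1667, 112, 47]) cube([65, 17, 1204]);
translate([1991, 112, 47]) cube([65, 17, 1204]);


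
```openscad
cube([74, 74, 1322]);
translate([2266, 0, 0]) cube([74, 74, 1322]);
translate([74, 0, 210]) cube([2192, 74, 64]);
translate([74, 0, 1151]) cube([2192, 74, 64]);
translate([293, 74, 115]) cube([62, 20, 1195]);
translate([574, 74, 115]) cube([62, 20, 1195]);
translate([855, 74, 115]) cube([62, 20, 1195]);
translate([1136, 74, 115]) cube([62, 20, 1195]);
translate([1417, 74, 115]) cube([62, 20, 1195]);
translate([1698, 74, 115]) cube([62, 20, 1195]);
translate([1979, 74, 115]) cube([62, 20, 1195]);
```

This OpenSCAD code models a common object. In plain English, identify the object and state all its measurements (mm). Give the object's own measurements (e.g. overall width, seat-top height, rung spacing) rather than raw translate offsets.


A fence section. Two 74×74 mm posts, 1322 mm tall, stand on the floor with a clear span of 2192 mm between their inner faces. Two horizontal rails of 74×64 mm section span the gap between the posts with their undersides at z = 210 mm and z = 1151 mm, flush with the posts' −y face. 7 pickets, each 62 mm wide, 20 mm thick and 1195 mm tall, are fixed to the +y face of the rails with their bottoms at z = 115 mm, spaced across the span with a 219 mm gap after the −x post and between neighbouring pickets, with 225 mm left before the +x post.


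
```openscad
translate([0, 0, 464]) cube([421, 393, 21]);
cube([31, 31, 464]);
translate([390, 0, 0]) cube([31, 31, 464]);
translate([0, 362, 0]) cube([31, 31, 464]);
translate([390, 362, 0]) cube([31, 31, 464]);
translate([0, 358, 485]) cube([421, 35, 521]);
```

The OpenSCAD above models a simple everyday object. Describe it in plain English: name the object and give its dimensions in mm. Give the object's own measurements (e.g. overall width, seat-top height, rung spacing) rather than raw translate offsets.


A chair. The seat is a 421×393×21 mm slab with its top at z = 485 mm, on four 31×31 mm corner legs (flush with the seat edges, standing on z = 0). A flat backrest 35 mm thick, 521 mm tall, spans the full seat width and rises from the seat top along its +y edge, rear face flush with the rear of the seat.


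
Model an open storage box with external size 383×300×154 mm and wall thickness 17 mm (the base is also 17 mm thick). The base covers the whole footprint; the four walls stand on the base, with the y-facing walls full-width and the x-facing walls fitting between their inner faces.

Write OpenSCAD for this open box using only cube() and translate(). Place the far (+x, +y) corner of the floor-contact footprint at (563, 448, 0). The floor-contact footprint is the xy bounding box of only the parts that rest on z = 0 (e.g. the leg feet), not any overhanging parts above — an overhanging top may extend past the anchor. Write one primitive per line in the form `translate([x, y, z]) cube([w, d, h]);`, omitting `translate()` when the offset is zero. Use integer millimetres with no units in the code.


translate([180, 148, 0]) cube([383, 300, 17]);
translate([180, 148, 17]) cube([383, 17, 137]);
translate([180, 431, 17]) cube([383, 17, 137]);
translate([180, 165, 17]) cube([17, 266, 137]);
translate([546, 165, 17]) cube([17, 266, 137]);


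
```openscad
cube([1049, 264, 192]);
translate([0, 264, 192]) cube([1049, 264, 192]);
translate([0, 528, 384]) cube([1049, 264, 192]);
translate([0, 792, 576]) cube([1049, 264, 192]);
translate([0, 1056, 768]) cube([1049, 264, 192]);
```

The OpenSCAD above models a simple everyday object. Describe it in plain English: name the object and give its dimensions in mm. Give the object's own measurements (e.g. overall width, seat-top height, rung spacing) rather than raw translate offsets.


A straight staircase of 5 solid steps. Each step is 1049 mm wide (x), 264 mm deep (y, the going) and 192 mm tall (the rise). The first step rests on the floor; each subsequent step sits one going further in +y and one rise higher in +z, directly behind and above the previous step with no overlap.


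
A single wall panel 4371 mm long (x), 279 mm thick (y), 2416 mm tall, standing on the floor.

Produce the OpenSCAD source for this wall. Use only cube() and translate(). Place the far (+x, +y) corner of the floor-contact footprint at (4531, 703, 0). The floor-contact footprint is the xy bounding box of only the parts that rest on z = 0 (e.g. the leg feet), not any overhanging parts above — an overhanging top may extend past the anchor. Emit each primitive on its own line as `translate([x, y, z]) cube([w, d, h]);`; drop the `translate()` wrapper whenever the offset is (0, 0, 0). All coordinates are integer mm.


translate([160, 424, 0]) cube([4371, 279, 2416]);


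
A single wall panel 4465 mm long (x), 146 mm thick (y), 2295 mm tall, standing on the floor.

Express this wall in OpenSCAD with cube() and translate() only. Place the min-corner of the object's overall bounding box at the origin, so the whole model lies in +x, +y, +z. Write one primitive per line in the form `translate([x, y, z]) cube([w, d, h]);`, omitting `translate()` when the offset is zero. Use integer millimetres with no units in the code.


cube([4465, 146, 2295]);


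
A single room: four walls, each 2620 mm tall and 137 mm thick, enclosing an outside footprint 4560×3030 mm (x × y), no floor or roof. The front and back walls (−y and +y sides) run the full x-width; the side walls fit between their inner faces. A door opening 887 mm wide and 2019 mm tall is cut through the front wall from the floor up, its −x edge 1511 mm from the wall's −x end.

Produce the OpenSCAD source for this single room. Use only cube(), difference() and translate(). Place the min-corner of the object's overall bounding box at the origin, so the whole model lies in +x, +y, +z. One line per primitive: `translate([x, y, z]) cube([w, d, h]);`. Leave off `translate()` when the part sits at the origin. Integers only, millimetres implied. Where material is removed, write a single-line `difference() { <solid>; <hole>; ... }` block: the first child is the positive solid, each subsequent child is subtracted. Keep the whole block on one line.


difference() { cube([4560, 137, 2620]); translate([1511, 0, 0]) cube([887, 137, 2019]); }
translate([0, 2893, 0]) cube([4560, 137, 2620]);
translate([0, 137, 0]) cube([137, 2756, 2620]);
translate([4423, 137, 0]) cube([137, 2756, 2620]);


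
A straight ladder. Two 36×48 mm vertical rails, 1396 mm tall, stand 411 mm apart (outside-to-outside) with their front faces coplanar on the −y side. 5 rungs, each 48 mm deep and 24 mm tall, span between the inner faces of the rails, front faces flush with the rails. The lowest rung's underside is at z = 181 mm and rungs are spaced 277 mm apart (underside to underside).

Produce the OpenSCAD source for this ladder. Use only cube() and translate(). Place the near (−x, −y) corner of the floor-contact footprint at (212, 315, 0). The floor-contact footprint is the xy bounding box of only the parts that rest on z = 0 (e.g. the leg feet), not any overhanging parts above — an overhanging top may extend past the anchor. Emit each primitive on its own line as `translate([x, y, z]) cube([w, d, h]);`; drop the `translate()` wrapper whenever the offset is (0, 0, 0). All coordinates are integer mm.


translate([212, 315, 0]) cube([36, 48, 1396]);
translate([587, 315, 0]) cube([36, 48, 1396]);
translate([248, 315, 181]) cube([339, 48, 24]);
translate([248, 315, 458]) cube([339, 48, 24]);
translate([248, 315, 735]) cube([339, 48, 24]);
translate([248, 315, 1012]) cube([339, 48, 24]);
translate([248, 315, 1289]) cube([339, 48, 24]);


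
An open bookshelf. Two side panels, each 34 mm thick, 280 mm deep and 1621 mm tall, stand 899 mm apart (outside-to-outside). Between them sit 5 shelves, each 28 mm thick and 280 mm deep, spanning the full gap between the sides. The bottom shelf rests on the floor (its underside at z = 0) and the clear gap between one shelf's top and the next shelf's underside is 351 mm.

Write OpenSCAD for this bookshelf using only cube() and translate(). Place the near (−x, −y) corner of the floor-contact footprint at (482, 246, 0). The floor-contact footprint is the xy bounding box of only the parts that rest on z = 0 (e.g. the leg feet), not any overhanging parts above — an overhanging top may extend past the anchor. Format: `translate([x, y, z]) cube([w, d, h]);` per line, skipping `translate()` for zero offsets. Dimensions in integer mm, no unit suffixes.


translate([482, 246, 0]) cube([34, 280, 1621]);
translate([1347, 246, 0]) cube([34, 280, 1621]);
translate([516, 246, 0]) cube([831, 280, 28]);
translate([516, 246, 379]) cube([831, 280, 28]);
translate([516, 246, 758]) cube([831, 280, 28]);
translate([516, 246, 1137]) cube([831, 280, 28]);
translate([516, 246, 1516]) cube([831, 280, 28]);


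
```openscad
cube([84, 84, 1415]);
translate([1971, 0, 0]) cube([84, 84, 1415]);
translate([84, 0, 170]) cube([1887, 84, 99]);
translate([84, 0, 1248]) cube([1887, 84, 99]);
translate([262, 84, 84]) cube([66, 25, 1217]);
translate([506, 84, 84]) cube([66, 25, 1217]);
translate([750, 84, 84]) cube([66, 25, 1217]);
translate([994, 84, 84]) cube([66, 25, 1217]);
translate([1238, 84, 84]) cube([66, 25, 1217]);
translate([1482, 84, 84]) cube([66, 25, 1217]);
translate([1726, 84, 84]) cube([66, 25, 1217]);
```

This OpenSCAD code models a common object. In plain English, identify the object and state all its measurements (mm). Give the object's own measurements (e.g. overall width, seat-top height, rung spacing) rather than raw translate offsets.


A fence section. Two 84×84 mm posts, 1415 mm tall, stand on the floor with a clear span of 1887 mm between their inner faces. Two horizontal rails of 84×99 mm section span the gap between the posts with their undersides at z = 170 mm and z = 1248 mm, flush with the posts' −y face. 7 pickets, each 66 mm wide, 25 mm thick and 1217 mm tall, are fixed to the +y face of the rails with their bottoms at z = 84 mm, spaced across the span with a 178 mm gap after the −x post and between neighbouring pickets, with 179 mm left before the +x post.
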